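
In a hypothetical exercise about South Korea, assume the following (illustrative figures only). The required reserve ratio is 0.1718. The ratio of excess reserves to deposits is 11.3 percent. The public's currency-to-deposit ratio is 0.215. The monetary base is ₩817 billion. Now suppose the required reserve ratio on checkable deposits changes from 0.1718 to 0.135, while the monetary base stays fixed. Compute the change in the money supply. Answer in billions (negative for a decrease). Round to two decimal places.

Initially m₁ = (1 + 0.215) / (0.1718 + 0.113 + 0.215) ≈ 2.430972, so M₁ = 2.430972 × 817 ≈ 1986.1041 billion.
After the change m₂ = (1 + 0.215) / (0.135 + 0.113 + 0.215) ≈ 2.624190, so M₂ = 2.624190 × 817 ≈ 2143.9632 billion.
ΔM = M₂ − M₁ = 2143.9632 − 1986.1041 = 157.8591 billion.

₩157.86 billion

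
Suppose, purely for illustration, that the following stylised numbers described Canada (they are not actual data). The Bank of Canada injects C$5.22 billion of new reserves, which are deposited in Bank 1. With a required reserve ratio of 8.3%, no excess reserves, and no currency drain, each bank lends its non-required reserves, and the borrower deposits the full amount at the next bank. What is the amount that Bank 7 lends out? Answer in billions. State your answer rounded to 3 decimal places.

C$2.846 billion

Each bank lends a fraction (1 − rr) = 0.9170 of the deposit it receives, so Bank 7 receives 5.22·0.9170^6 and lends 5.22·0.9170^7 ≈ 2.8461 billion.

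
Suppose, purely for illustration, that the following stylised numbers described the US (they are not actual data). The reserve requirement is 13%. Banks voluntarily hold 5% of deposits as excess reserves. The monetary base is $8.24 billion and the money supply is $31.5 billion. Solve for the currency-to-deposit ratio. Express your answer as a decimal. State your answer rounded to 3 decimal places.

0.110

Using m = M/MB = 31.5/8.24 ≈ 3.822816. From m = (1 + c)/(c + rr + e), rearranging gives 1 + c = m·(c + rr + e), so c·(1 − m) = m·(rr + e) − 1.
Hence c = [m·(rr + e) − 1]/(1 − m) = [3.822816 × (0.13 + 0.05) − 1] / (1 − 3.822816) ≈ 0.110490.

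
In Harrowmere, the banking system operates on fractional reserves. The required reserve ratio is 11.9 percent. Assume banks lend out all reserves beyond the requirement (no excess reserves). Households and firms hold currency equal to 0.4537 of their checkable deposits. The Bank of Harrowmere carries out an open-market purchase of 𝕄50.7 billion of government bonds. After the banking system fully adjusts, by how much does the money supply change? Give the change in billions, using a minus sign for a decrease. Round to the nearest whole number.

The money multiplier is m = (1 + c) / (rr + c) = (1 + 0.4537) / (0.119 + 0.4537) ≈ 2.5383.
The purchase adds 50.7 billion of base, so ΔM = m × ΔMB = 2.5383 × (+50.7) ≈ 128.6918 billion.

𝕄129 billion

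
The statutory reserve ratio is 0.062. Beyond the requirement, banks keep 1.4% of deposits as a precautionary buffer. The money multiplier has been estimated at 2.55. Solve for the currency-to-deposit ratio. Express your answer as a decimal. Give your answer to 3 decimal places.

Using m = 2.55. From m = (1 + c)/(c + rr + e), rearranging gives 1 + c = m·(c + rr + e), so c·(1 − m) = m·(rr + e) − 1.
Hence c = [m·(rr + e) − 1]/(1 − m) = [2.55 × (0.062 + 0.014) − 1] / (1 − 2.55) ≈ 0.520129.

0.520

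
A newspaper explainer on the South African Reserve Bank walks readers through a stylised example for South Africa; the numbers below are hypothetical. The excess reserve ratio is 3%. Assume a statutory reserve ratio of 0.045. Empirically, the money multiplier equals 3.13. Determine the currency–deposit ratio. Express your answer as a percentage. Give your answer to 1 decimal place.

Using m = 3.13. From m = (1 + c)/(c + rr + e), rearranging gives 1 + c = m·(c + rr + e), so c·(1 − m) = m·(rr + e) − 1.
Hence c = [m·(rr + e) − 1]/(1 − m) = [3.13 × (0.045 + 0.03) − 1] / (1 − 3.13) ≈ 0.359272.

35.9%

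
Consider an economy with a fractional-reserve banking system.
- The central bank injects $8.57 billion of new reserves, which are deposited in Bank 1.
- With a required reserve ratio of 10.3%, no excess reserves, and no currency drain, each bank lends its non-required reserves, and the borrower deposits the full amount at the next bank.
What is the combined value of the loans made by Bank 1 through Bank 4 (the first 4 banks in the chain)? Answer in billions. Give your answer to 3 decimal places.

Bank i lends (1 − rr)^i of the original deposit: Bank 1 lends 8.57·0.8970 ≈ 7.6873, Bank 2 lends 8.57·0.8970² ≈ 6.8955, and so on.
Summing a geometric series: total = 8.57·[0.8970·(1 − 0.8970^4) / (1 − 0.8970)] ≈ 26.3162 billion.

$26.316 billion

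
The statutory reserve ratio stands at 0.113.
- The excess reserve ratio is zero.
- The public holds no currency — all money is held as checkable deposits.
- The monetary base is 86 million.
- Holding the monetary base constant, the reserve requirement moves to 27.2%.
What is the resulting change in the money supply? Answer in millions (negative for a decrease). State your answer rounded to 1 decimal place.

-444.9 million

Initially m₁ = 1 / (0.113) ≈ 8.8496, so M₁ = 8.8496 × 86 = 761.0656 million.
After the change m₂ = 1 / (0.272) ≈ 3.6765, so M₂ = 3.6765 × 86 = 316.179 million.
ΔM = M₂ − M₁ = 316.179 − 761.0656 = -444.8866 million.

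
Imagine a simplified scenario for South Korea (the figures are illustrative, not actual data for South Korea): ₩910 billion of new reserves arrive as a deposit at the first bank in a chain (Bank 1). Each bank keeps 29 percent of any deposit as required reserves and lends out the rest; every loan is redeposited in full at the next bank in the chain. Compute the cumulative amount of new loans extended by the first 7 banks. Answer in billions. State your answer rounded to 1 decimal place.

Bank i lends (1 − rr)^i of the original deposit: Bank 1 lends 910·0.7100 = 646.1000, Bank 2 lends 910·0.7100² = 458.7310, and so on.
Summing a geometric series: total = 910·[0.7100·(1 − 0.7100^7) / (1 − 0.7100)] ≈ 2025.2980 billion.

₩2025.3 billion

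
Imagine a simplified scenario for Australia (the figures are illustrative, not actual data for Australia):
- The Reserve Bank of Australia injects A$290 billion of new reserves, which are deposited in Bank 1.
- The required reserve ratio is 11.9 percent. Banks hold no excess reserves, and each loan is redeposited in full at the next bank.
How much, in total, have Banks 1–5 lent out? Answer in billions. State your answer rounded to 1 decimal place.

Bank i lends (1 − rr)^i of the original deposit: Bank 1 lends 290·0.8810 = 255.4900, Bank 2 lends 290·0.8810² ≈ 225.0867, and so on.
Summing a geometric series: total = 290·[0.8810·(1 − 0.8810^5) / (1 − 0.8810)] ≈ 1007.4954 billion.

A$1007.5 billion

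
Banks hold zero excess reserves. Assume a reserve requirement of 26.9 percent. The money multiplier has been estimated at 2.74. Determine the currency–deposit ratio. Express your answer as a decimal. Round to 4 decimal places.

0.1511

Using m = 2.74. From m = (1 + c)/(c + rr + e), rearranging gives 1 + c = m·(c + rr + e), so c·(1 − m) = m·(rr + e) − 1.
Hence c = [m·(rr + e) − 1]/(1 − m) = [2.74 × (0.269 + 0) − 1] / (1 − 2.74) ≈ 0.151115.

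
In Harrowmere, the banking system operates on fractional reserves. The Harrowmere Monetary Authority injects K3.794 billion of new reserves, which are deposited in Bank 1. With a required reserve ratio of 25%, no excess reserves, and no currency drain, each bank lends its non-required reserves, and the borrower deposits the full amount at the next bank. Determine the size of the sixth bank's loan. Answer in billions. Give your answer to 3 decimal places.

Each bank lends a fraction (1 − rr) = 0.7500 of the deposit it receives, so Bank 6 receives 3.794·0.7500^5 and lends 3.794·0.7500^6 ≈ 0.6753 billion.

K0.675 billion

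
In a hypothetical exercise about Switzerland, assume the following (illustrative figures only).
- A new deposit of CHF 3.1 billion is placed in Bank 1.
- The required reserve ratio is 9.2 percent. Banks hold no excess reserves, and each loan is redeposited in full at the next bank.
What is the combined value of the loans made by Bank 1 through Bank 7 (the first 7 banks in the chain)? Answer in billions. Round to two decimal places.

Bank i lends (1 − rr)^i of the original deposit: Bank 1 lends 3.1·0.9080 = 2.8148, Bank 2 lends 3.1·0.9080² ≈ 2.5558, and so on.
Summing a geometric series: total = 3.1·[0.9080·(1 − 0.9080^7) / (1 − 0.9080)] ≈ 15.0267 billion.

CHF 15.03 billion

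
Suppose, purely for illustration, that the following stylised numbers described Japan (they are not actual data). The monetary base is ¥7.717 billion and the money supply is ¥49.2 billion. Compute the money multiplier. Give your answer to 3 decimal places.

The money multiplier is m = M / MB = 49.2 / 7.717 ≈ 6.37553.

6.376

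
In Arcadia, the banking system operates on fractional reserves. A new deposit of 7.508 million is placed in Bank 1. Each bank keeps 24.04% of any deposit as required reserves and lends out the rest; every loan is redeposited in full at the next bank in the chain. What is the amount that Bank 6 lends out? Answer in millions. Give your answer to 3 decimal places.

Each bank lends a fraction (1 − rr) = 0.7596 of the deposit it receives, so Bank 6 receives 7.508·0.7596^5 and lends 7.508·0.7596^6 ≈ 1.4422 million.

1.442 million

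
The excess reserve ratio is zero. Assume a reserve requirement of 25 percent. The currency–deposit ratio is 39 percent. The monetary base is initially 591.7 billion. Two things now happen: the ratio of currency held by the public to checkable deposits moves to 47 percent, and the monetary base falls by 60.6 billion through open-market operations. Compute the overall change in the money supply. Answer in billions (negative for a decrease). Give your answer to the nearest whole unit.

-201 billion

Before: m₁ = (1 + 0.39) / (0.25 + 0.39) ≈ 2.1719, MB₁ = 591.7, so M₁ = 2.1719 × 591.7 ≈ 1285.1132 billion.
After: m₂ = (1 + 0.47) / (0.25 + 0.47) ≈ 2.0417, MB₂ = 591.7 − 60.6 = 531.1, so M₂ = 2.0417 × 531.1 ≈ 1084.3469 billion.
ΔM = M₂ − M₁ = 1084.3469 − 1285.1132 = -200.7663 billion.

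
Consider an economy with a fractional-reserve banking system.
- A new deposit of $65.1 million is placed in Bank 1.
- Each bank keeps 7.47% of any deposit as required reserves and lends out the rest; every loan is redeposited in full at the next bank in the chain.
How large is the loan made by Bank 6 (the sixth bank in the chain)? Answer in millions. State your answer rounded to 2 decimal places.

$40.86 million

Each bank lends a fraction (1 − rr) = 0.9253 of the deposit it receives, so Bank 6 receives 65.1·0.9253^5 and lends 65.1·0.9253^6 ≈ 40.8579 million.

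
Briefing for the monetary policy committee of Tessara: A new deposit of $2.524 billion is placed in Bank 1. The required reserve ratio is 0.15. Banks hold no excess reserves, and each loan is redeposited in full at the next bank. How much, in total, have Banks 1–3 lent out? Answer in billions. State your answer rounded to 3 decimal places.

$5.519 billion

Bank i lends (1 − rr)^i of the original deposit: Bank 1 lends 2.524·0.8500 = 2.1454, Bank 2 lends 2.524·0.8500² ≈ 1.8236, and so on.
Summing a geometric series: total = 2.524·[0.8500·(1 − 0.8500^3) / (1 − 0.8500)] ≈ 5.5190 billion.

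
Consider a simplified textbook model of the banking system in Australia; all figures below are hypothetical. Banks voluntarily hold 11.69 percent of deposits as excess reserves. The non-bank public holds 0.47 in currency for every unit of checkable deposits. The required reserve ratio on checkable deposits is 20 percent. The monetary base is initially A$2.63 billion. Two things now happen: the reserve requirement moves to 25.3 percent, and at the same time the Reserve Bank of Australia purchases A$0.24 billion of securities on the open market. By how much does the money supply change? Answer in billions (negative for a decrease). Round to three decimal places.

A$0.110 billion

Before: m₁ = (1 + 0.47) / (0.2 + 0.1169 + 0.47) ≈ 1.86809, MB₁ = 2.63, so M₁ = 1.86809 × 2.63 ≈ 4.9131 billion.
After: m₂ = (1 + 0.47) / (0.253 + 0.1169 + 0.47) ≈ 1.75021, MB₂ = 2.63 + 0.24 = 2.87, so M₂ = 1.75021 × 2.87 ≈ 5.0231 billion.
ΔM = M₂ − M₁ = 5.0231 − 4.9131 = 0.11 billion.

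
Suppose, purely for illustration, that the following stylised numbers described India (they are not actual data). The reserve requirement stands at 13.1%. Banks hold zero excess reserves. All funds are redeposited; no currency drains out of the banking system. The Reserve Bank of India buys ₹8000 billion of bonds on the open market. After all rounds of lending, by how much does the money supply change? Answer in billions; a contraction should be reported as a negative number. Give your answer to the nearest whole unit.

The simple money multiplier is m = 1/rr = 1/0.131 ≈ 7.63359.
An open-market purchase increases the monetary base by 8000 billion, so ΔM = m × ΔMB = 7.63359 × 8000 = 61068.72 billion.

₹61069 billion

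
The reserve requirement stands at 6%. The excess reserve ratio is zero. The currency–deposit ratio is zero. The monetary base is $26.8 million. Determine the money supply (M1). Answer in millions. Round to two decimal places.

$446.67 million

With no currency drain or excess reserves, the money multiplier is m = 1/rr = 1/0.06 ≈ 16.66667.
Money supply M = m × MB = 16.66667 × 26.8 ≈ 446.6668 million.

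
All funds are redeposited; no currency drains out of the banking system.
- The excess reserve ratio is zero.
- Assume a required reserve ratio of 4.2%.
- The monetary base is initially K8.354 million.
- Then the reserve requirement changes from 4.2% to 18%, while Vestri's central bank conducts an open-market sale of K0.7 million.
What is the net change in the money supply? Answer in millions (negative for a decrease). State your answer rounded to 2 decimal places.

-156.38 million

Before: m₁ = 1 / (0.042) ≈ 23.8095, MB₁ = 8.354, so M₁ = 23.8095 × 8.354 ≈ 198.9046 million.
After: m₂ = 1 / (0.18) ≈ 5.5556, MB₂ = 8.354 − 0.7 = 7.654, so M₂ = 5.5556 × 7.654 ≈ 42.5226 million.
ΔM = M₂ − M₁ = 42.5226 − 198.9046 = -156.382 million.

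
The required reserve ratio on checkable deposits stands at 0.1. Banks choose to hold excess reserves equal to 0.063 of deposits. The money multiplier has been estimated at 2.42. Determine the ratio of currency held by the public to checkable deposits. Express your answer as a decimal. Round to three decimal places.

0.426

Using m = 2.42. From m = (1 + c)/(c + rr + e), rearranging gives 1 + c = m·(c + rr + e), so c·(1 − m) = m·(rr + e) − 1.
Hence c = [m·(rr + e) − 1]/(1 − m) = [2.42 × (0.1 + 0.063) − 1] / (1 − 2.42) ≈ 0.426437.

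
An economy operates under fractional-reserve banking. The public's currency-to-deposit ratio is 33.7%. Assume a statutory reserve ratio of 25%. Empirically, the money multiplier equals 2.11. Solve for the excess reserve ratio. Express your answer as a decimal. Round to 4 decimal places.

Using m = 2.11. Since m = (1 + c)/(c + rr + e), the denominator satisfies c + rr + e = (1 + c)/m = (1 + 0.337) / 2.11 ≈ 0.633649.
With c = 0.337 and rr = 0.25, the excess reserve ratio is 0.633649 − 0.337 − 0.25 = 0.046649.

0.0466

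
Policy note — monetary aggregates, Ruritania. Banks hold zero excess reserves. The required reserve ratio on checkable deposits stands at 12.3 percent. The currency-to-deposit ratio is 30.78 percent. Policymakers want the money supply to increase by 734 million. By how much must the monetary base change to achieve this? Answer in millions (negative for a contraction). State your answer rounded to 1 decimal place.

The money multiplier is m = (1 + c) / (rr + c) = (1 + 0.3078) / (0.123 + 0.3078) ≈ 3.03575.
ΔMB = ΔM / m = (+734) / 3.03575 ≈ 241.7854 million.

241.8 million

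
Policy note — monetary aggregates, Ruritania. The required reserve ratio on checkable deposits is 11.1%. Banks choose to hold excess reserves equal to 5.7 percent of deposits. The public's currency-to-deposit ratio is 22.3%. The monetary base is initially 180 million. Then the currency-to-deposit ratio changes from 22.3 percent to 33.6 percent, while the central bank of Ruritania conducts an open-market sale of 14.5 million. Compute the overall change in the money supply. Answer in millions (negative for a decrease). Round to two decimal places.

-124.31 million

Before: m₁ = (1 + 0.223) / (0.111 + 0.057 + 0.223) ≈ 3.127877, MB₁ = 180, so M₁ = 3.127877 × 180 ≈ 563.0179 million.
After: m₂ = (1 + 0.336) / (0.111 + 0.057 + 0.336) ≈ 2.650794, MB₂ = 180 − 14.5 = 165.5, so M₂ = 2.650794 × 165.5 ≈ 438.7064 million.
ΔM = M₂ − M₁ = 438.7064 − 563.0179 = -124.3115 million.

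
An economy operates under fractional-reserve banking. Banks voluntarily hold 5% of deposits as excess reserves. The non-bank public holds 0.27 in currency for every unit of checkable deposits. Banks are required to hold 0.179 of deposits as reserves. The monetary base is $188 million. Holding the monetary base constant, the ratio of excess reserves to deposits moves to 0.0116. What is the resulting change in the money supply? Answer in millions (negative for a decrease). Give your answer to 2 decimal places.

Initially m₁ = (1 + 0.27) / (0.179 + 0.05 + 0.27) ≈ 2.545090, so M₁ = 2.545090 × 188 ≈ 478.4769 million.
After the change m₂ = (1 + 0.27) / (0.179 + 0.0116 + 0.27) ≈ 2.757273, so M₂ = 2.757273 × 188 ≈ 518.3673 million.
ΔM = M₂ − M₁ = 518.3673 − 478.4769 = 39.8904 million.

$39.89 million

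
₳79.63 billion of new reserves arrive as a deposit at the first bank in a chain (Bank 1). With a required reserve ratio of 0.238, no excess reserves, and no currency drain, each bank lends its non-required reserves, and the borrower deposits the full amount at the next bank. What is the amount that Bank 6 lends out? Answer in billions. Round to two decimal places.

₳15.59 billion

Each bank lends a fraction (1 − rr) = 0.7620 of the deposit it receives, so Bank 6 receives 79.63·0.7620^5 and lends 79.63·0.7620^6 ≈ 15.5886 billion.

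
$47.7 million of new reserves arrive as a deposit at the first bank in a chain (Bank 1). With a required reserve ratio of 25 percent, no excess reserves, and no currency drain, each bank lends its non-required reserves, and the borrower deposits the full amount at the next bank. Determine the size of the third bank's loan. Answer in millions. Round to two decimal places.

$20.12 million

Each bank lends a fraction (1 − rr) = 0.7500 of the deposit it receives, so Bank 3 receives 47.7·0.7500^2 and lends 47.7·0.7500^3 ≈ 20.1234 million.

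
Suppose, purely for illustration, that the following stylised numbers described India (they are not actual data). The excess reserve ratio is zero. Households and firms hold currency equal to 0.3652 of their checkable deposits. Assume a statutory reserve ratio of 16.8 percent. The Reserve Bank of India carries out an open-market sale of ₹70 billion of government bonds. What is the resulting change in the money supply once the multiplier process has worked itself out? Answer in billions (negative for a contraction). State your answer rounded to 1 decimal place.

-179.2 billion

The money multiplier is m = (1 + c) / (rr + c) = (1 + 0.3652) / (0.168 + 0.3652) ≈ 2.5604.
The sale removes 70 billion of base, so ΔM = m × ΔMB = 2.5604 × (−70) = -179.228 billion.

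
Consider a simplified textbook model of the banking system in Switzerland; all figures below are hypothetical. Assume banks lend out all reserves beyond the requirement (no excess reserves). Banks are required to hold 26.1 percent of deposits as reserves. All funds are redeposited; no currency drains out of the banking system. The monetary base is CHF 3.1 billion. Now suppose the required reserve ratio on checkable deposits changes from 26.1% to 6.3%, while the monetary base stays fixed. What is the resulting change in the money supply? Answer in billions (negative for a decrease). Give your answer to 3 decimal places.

CHF 37.329 billion

Initially m₁ = 1 / (0.261) ≈ 3.83142, so M₁ = 3.83142 × 3.1 ≈ 11.8774 billion.
After the change m₂ = 1 / (0.063) ≈ 15.87302, so M₂ = 15.87302 × 3.1 ≈ 49.2064 billion.
ΔM = M₂ − M₁ = 49.2064 − 11.8774 = 37.329 billion.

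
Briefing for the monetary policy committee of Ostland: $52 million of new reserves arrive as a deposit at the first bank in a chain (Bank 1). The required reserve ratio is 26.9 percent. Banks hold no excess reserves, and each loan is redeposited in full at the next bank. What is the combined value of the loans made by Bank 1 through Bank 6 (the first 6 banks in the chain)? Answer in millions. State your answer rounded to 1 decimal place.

Bank i lends (1 − rr)^i of the original deposit: Bank 1 lends 52·0.7310 = 38.0120, Bank 2 lends 52·0.7310² ≈ 27.7868, and so on.
Summing a geometric series: total = 52·[0.7310·(1 − 0.7310^6) / (1 − 0.7310)] ≈ 119.7474 million.

$119.7 million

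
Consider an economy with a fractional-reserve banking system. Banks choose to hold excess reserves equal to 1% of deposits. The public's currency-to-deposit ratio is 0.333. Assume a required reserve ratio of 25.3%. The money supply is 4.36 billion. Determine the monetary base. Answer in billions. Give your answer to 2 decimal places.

1.95 billion

The money multiplier is m = (1 + c) / (rr + e + c) = (1 + 0.333) / (0.253 + 0.01 + 0.333) ≈ 2.2366.
MB = M / m = 4.36 / 2.2366 ≈ 1.9494 billion.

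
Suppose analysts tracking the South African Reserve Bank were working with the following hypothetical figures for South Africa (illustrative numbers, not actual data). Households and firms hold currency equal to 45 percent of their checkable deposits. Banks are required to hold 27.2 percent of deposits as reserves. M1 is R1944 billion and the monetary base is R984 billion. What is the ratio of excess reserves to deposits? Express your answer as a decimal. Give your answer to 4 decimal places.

0.0120

Using m = M/MB = 1944/984 ≈ 1.975610. Since m = (1 + c)/(c + rr + e), the denominator satisfies c + rr + e = (1 + c)/m = (1 + 0.45) / 1.975610 ≈ 0.733951.
With c = 0.45 and rr = 0.272, the ratio of excess reserves to deposits is 0.733951 − 0.45 − 0.272 = 0.011951.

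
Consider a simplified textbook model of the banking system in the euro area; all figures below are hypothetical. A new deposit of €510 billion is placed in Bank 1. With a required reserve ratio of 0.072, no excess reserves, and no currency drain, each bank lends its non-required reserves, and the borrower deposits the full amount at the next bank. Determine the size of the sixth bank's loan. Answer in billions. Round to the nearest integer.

€326 billion

Each bank lends a fraction (1 − rr) = 0.9280 of the deposit it receives, so Bank 6 receives 510·0.9280^5 and lends 510·0.9280^6 ≈ 325.7302 billion.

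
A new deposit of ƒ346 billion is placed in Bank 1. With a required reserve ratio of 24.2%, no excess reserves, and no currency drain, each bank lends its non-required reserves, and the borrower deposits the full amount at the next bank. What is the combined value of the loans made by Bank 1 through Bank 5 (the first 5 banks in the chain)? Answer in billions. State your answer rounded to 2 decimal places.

Bank i lends (1 − rr)^i of the original deposit: Bank 1 lends 346·0.7580 = 262.2680, Bank 2 lends 346·0.7580² ≈ 198.7991, and so on.
Summing a geometric series: total = 346·[0.7580·(1 − 0.7580^5) / (1 − 0.7580)] ≈ 812.5606 billion.

ƒ812.56 billion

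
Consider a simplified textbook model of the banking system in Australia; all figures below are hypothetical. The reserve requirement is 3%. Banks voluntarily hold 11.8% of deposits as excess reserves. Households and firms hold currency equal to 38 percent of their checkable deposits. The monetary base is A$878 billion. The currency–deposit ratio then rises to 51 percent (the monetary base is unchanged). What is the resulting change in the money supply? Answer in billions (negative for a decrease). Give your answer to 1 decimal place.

-279.9 billion

Initially m₁ = (1 + 0.38) / (0.03 + 0.118 + 0.38) ≈ 2.61364, so M₁ = 2.61364 × 878 ≈ 2294.7759 billion.
After the change m₂ = (1 + 0.51) / (0.03 + 0.118 + 0.51) ≈ 2.29483, so M₂ = 2.29483 × 878 ≈ 2014.8607 billion.
ΔM = M₂ − M₁ = 2014.8607 − 2294.7759 = -279.9152 billion.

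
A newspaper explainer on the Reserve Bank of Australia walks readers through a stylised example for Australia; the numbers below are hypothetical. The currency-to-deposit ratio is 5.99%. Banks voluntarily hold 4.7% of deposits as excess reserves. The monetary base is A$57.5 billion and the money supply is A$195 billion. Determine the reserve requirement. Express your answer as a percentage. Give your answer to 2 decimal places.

20.56%

Using m = M/MB = 195/57.5 ≈ 3.391304. Since m = (1 + c)/(c + rr + e), the denominator satisfies c + rr + e = (1 + c)/m = (1 + 0.0599) / 3.391304 ≈ 0.312535.
With c = 0.0599 and e = 0.047, the reserve requirement is 0.312535 − 0.0599 − 0.047 = 0.205635.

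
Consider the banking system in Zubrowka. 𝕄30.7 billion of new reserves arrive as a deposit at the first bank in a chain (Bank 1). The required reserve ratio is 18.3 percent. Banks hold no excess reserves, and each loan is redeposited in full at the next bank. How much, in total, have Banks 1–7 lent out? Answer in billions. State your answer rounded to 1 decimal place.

Bank i lends (1 − rr)^i of the original deposit: Bank 1 lends 30.7·0.8170 = 25.0819, Bank 2 lends 30.7·0.8170² ≈ 20.4919, and so on.
Summing a geometric series: total = 30.7·[0.8170·(1 − 0.8170^7) / (1 − 0.8170)] ≈ 103.7581 billion.

𝕄103.8 billion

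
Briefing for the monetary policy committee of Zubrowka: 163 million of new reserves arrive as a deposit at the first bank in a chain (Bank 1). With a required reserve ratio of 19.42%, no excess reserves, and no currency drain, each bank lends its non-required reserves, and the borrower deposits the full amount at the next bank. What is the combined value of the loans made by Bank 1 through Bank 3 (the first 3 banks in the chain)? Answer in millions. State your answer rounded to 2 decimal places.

Bank i lends (1 − rr)^i of the original deposit: Bank 1 lends 163·0.8058 = 131.3454, Bank 2 lends 163·0.8058² ≈ 105.8381, and so on.
Summing a geometric series: total = 163·[0.8058·(1 − 0.8058^3) / (1 − 0.8058)] ≈ 322.4679 million.

322.47 million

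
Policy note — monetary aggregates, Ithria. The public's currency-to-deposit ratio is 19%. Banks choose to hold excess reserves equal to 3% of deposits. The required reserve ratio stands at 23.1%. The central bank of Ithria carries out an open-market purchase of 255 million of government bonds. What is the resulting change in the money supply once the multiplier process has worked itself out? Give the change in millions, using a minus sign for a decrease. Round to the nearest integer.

673 million

The money multiplier is m = (1 + c) / (rr + e + c) = (1 + 0.19) / (0.231 + 0.03 + 0.19) ≈ 2.6386.
The purchase adds 255 million of base, so ΔM = m × ΔMB = 2.6386 × (+255) = 672.843 million.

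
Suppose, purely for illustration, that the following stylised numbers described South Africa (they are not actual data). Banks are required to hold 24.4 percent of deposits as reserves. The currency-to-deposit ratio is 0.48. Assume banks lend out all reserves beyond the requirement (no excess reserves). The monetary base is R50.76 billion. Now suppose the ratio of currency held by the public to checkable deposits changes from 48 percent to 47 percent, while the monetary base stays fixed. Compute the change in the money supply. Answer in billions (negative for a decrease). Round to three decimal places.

R0.742 billion

Initially m₁ = (1 + 0.48) / (0.244 + 0.48) ≈ 2.044199, so M₁ = 2.044199 × 50.76 ≈ 103.7635 billion.
After the change m₂ = (1 + 0.47) / (0.244 + 0.47) ≈ 2.058824, so M₂ = 2.058824 × 50.76 ≈ 104.5059 billion.
ΔM = M₂ − M₁ = 104.5059 − 103.7635 = 0.7424 billion.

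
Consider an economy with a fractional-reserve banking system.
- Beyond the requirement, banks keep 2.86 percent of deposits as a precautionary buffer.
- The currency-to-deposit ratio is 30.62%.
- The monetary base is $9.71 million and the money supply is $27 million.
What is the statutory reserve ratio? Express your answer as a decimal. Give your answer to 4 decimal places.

Using m = M/MB = 27/9.71 ≈ 2.780639. Since m = (1 + c)/(c + rr + e), the denominator satisfies c + rr + e = (1 + c)/m = (1 + 0.3062) / 2.780639 ≈ 0.469748.
With c = 0.3062 and e = 0.0286, the statutory reserve ratio is 0.469748 − 0.3062 − 0.0286 = 0.134948.

0.1349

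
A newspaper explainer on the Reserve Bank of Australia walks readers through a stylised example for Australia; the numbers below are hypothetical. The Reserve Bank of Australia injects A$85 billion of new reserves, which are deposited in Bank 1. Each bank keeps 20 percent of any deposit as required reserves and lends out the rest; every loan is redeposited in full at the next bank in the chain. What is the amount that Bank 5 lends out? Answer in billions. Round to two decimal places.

Each bank lends a fraction (1 − rr) = 0.8000 of the deposit it receives, so Bank 5 receives 85·0.8000^4 and lends 85·0.8000^5 = 27.8528 billion.

A$27.85 billion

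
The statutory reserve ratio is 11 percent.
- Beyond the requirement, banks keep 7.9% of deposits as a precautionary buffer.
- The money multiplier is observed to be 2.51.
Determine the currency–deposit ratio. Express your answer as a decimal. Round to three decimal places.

Using m = 2.51. From m = (1 + c)/(c + rr + e), rearranging gives 1 + c = m·(c + rr + e), so c·(1 − m) = m·(rr + e) − 1.
Hence c = [m·(rr + e) − 1]/(1 − m) = [2.51 × (0.11 + 0.079) − 1] / (1 − 2.51) ≈ 0.348086.

0.348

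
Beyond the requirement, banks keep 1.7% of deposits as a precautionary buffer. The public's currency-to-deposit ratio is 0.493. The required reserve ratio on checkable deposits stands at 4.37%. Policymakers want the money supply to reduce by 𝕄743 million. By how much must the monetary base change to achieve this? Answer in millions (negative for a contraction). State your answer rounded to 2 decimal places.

-275.55 million

The money multiplier is m = (1 + c) / (rr + e + c) = (1 + 0.493) / (0.0437 + 0.017 + 0.493) ≈ 2.696406.
ΔMB = ΔM / m = (−743) / 2.696406 ≈ -275.552 million.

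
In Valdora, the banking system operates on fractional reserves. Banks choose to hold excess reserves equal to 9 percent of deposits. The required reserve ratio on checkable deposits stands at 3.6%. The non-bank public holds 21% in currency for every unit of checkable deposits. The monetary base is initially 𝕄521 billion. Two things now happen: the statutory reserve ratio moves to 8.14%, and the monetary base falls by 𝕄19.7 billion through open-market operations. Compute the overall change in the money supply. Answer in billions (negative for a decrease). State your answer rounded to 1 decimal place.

-285.8 billion

Before: m₁ = (1 + 0.21) / (0.036 + 0.09 + 0.21) ≈ 3.60119, MB₁ = 521, so M₁ = 3.60119 × 521 ≈ 1876.22 billion.
After: m₂ = (1 + 0.21) / (0.0814 + 0.09 + 0.21) ≈ 3.17252, MB₂ = 521 − 19.7 = 501.3, so M₂ = 3.17252 × 501.3 ≈ 1590.3843 billion.
ΔM = M₂ − M₁ = 1590.3843 − 1876.22 = -285.8357 billion.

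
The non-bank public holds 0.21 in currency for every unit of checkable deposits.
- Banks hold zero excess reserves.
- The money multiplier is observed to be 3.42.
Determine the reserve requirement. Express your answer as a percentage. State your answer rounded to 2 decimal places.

Using m = 3.42. Since m = (1 + c)/(c + rr + e), the denominator satisfies c + rr + e = (1 + c)/m = (1 + 0.21) / 3.42 ≈ 0.353801.
With c = 0.21 and e = 0, the reserve requirement is 0.353801 − 0.21 − 0 = 0.143801.

14.38%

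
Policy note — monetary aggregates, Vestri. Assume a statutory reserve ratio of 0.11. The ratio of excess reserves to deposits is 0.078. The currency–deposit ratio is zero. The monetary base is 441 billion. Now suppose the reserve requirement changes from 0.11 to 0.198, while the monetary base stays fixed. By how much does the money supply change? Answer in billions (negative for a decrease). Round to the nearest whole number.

-748 billion

Initially m₁ = 1 / (0.11 + 0.078) ≈ 5.3191, so M₁ = 5.3191 × 441 = 2345.7231 billion.
After the change m₂ = 1 / (0.198 + 0.078) ≈ 3.6232, so M₂ = 3.6232 × 441 = 1597.8312 billion.
ΔM = M₂ − M₁ = 1597.8312 − 2345.7231 = -747.8919 billion.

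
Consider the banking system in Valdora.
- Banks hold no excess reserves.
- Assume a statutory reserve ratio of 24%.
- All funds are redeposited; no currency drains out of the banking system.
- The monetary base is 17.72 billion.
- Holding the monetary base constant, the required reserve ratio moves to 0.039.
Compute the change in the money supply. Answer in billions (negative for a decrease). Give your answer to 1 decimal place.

Initially m₁ = 1 / (0.24) ≈ 4.1667, so M₁ = 4.1667 × 17.72 ≈ 73.8339 billion.
After the change m₂ = 1 / (0.039) ≈ 25.6410, so M₂ = 25.6410 × 17.72 ≈ 454.3585 billion.
ΔM = M₂ − M₁ = 454.3585 − 73.8339 = 380.5246 billion.

380.5 billion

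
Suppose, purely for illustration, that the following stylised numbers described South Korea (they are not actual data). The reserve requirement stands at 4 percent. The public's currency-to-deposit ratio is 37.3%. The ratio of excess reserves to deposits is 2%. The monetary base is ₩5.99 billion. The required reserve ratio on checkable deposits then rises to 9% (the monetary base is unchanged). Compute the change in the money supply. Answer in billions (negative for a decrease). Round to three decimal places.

Initially m₁ = (1 + 0.373) / (0.04 + 0.02 + 0.373) ≈ 3.17090, so M₁ = 3.17090 × 5.99 ≈ 18.9937 billion.
After the change m₂ = (1 + 0.373) / (0.09 + 0.02 + 0.373) ≈ 2.84265, so M₂ = 2.84265 × 5.99 ≈ 17.0275 billion.
ΔM = M₂ − M₁ = 17.0275 − 18.9937 = -1.9662 billion.

-1.966 billion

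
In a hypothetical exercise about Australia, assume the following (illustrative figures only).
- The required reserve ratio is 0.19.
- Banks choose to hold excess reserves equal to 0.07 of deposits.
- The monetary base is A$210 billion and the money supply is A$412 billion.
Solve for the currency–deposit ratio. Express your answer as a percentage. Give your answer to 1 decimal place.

Using m = M/MB = 412/210 ≈ 1.961905. From m = (1 + c)/(c + rr + e), rearranging gives 1 + c = m·(c + rr + e), so c·(1 − m) = m·(rr + e) − 1.
Hence c = [m·(rr + e) − 1]/(1 − m) = [1.961905 × (0.19 + 0.07) − 1] / (1 − 1.961905) ≈ 0.509307.

50.9%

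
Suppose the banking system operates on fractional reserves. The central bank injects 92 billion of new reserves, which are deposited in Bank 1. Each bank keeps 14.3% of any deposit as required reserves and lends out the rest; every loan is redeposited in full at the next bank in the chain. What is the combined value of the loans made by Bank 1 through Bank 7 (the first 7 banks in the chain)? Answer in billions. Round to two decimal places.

364.16 billion

Bank i lends (1 − rr)^i of the original deposit: Bank 1 lends 92·0.8570 = 78.8440, Bank 2 lends 92·0.8570² ≈ 67.5693, and so on.
Summing a geometric series: total = 92·[0.8570·(1 − 0.8570^7) / (1 − 0.8570)] ≈ 364.1599 billion.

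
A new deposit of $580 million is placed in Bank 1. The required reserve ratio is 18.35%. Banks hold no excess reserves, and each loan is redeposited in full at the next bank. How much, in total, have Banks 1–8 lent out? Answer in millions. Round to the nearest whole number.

Bank i lends (1 − rr)^i of the original deposit: Bank 1 lends 580·0.8165 = 473.5700, Bank 2 lends 580·0.8165² ≈ 386.6699, and so on.
Summing a geometric series: total = 580·[0.8165·(1 − 0.8165^8) / (1 − 0.8165)] ≈ 2070.9655 million.

$2071 million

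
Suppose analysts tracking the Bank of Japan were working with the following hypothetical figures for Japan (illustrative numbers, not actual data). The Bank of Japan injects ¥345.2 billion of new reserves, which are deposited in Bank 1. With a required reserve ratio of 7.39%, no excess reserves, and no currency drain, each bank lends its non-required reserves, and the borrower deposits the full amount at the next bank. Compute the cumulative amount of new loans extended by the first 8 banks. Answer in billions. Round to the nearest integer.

¥1985 billion

Bank i lends (1 − rr)^i of the original deposit: Bank 1 lends 345.2·0.9261 ≈ 319.6897, Bank 2 lends 345.2·0.9261² ≈ 296.0646, and so on.
Summing a geometric series: total = 345.2·[0.9261·(1 − 0.9261^8) / (1 − 0.9261)] ≈ 1985.2689 billion.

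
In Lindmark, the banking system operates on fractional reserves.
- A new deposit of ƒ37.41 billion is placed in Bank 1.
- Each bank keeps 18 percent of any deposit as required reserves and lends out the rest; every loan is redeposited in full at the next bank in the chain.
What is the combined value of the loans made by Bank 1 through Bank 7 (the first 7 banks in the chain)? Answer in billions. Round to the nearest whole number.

Bank i lends (1 − rr)^i of the original deposit: Bank 1 lends 37.41·0.8200 = 30.6762, Bank 2 lends 37.41·0.8200² ≈ 25.1545, and so on.
Summing a geometric series: total = 37.41·[0.8200·(1 − 0.8200^7) / (1 − 0.8200)] ≈ 127.9393 billion.

ƒ128 billion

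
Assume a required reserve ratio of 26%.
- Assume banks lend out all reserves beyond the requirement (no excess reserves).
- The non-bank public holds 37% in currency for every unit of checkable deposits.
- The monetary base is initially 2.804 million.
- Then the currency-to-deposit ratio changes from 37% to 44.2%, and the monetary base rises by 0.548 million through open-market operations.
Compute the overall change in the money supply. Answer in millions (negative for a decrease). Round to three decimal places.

0.788 million

Before: m₁ = (1 + 0.37) / (0.26 + 0.37) ≈ 2.17460, MB₁ = 2.804, so M₁ = 2.17460 × 2.804 ≈ 6.0976 million.
After: m₂ = (1 + 0.442) / (0.26 + 0.442) ≈ 2.05413, MB₂ = 2.804 + 0.548 = 3.352, so M₂ = 2.05413 × 3.352 ≈ 6.8854 million.
ΔM = M₂ − M₁ = 6.8854 − 6.0976 = 0.7878 million.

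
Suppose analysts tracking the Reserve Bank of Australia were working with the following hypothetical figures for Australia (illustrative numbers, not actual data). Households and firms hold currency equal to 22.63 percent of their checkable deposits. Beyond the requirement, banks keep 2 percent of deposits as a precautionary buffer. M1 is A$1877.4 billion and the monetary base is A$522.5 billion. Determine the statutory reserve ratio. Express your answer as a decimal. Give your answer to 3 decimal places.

0.095

Using m = M/MB = 1877.4/522.5 ≈ 3.593110. Since m = (1 + c)/(c + rr + e), the denominator satisfies c + rr + e = (1 + c)/m = (1 + 0.2263) / 3.593110 ≈ 0.341292.
With c = 0.2263 and e = 0.02, the statutory reserve ratio is 0.341292 − 0.2263 − 0.02 = 0.094992.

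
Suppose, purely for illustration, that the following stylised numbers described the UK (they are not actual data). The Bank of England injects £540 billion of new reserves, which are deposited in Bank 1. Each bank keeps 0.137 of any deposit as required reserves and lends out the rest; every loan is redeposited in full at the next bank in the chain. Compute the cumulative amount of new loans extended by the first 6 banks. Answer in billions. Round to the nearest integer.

Bank i lends (1 − rr)^i of the original deposit: Bank 1 lends 540·0.8630 = 466.0200, Bank 2 lends 540·0.8630² ≈ 402.1753, and so on.
Summing a geometric series: total = 540·[0.8630·(1 − 0.8630^6) / (1 − 0.8630)] ≈ 1996.3715 billion.

£1996 billion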